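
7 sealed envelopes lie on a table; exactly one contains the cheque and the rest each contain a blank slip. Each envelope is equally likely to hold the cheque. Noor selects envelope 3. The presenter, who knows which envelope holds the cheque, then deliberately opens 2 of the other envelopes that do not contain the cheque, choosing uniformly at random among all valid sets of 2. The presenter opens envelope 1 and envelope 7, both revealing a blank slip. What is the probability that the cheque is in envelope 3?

Apply Bayes' rule, conditioning on where the cheque actually is.
If it is in either of envelopes 1 and 7 (prior 1/7 each): that envelope was opened and seen not to hold the prize — ruled out; weight (1/7)·0 = 0 each.
If it is in any of envelopes 2, 4, 5, and 6 (prior 1/7 each): the presenter has 10 equally likely choices, so probability 1/10; weight (1/7)·(1/10) = 1/70 each.
If it is in envelope 3 (prior 1/7): the presenter has 15 equally likely choices, so probability 1/15; weight (1/7)·(1/15) = 1/105.
The weights sum to 1/15.
So P(the cheque in envelope 3 | the presenter opened envelope 1 and envelope 7) = (1/105) / (1/15) = 1/7.

1/7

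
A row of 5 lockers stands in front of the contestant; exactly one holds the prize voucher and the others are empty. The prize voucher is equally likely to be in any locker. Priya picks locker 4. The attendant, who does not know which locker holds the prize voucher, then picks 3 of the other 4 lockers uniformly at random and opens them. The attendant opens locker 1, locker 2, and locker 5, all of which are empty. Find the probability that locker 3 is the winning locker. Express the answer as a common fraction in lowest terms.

1/2

Because the attendant chose which lockers to open without knowing where the prize voucher is, the choice is independent of the prize location. Learning that none of the 3 opened lockers holds the prize voucher simply rules out those 3 locations and leaves the remaining 2 lockers still equally likely by symmetry.
So P(the prize voucher in locker 3) = 1/2.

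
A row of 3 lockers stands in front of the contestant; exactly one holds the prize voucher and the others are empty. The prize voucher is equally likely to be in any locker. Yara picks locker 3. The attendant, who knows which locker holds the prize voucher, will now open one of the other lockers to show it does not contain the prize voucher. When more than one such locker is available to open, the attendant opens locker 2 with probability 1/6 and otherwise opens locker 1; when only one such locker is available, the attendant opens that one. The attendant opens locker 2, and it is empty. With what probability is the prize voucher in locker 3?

1/7

Apply Bayes' rule, conditioning on where the prize voucher actually is.
If it is in locker 1 (prior 1/3): only locker 2 is available, probability 1; weight (1/3)·1 = 1/3.
If it is in locker 2 (prior 1/3): the attendant opened locker 2, so this case is ruled out; weight (1/3)·0 = 0.
If it is in locker 3 (prior 1/3): locker 2 is available, opened with probability 1/6; weight (1/3)·(1/6) = 1/18.
The weights sum to 7/18.
So P(the prize voucher in locker 3 | the attendant opened locker 2) = (1/18) / (7/18) = 1/7.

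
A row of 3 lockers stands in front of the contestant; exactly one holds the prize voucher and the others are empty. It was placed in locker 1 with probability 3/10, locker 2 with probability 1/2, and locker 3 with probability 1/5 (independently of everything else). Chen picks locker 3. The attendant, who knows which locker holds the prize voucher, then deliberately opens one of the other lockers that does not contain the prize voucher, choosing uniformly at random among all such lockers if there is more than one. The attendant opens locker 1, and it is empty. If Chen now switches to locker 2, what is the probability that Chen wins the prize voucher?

Condition on the true location of the prize voucher.
If it is in locker 1 (prior 3/10): the attendant opened locker 1, so this case is ruled out; weight (3/10)·0 = 0.
If it is in locker 2 (prior 1/2): the attendant has no choice, probability 1; weight (1/2)·1 = 1/2.
If it is in locker 3 (prior 1/5): the attendant has 2 equally likely choices, so probability 1/2; weight (1/5)·(1/2) = 1/10.
The weights sum to 3/5.
So P(the prize voucher in locker 2 | the attendant opened locker 1) = (1/2) / (3/5) = 5/6.

5/6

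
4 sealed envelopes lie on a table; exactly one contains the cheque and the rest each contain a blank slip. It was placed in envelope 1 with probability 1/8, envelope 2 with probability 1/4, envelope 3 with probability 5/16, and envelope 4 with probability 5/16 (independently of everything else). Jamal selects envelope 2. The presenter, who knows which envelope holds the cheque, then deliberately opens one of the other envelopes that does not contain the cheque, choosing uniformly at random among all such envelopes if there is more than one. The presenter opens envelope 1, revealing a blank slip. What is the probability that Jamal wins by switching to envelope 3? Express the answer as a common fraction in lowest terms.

15/38

Apply Bayes' rule, conditioning on where the cheque actually is.
If it is in envelope 1 (prior 1/8): the presenter opened envelope 1, so this case is ruled out; weight (1/8)·0 = 0.
If it is in envelope 2 (prior 1/4): the presenter has 3 equally likely choices, so probability 1/3; weight (1/4)·(1/3) = 1/12.
If it is in either of envelopes 3 and 4 (prior 5/16 each): the presenter has 2 equally likely choices, so probability 1/2; weight (5/16)·(1/2) = 5/32 each.
The weights sum to 19/48.
So P(the cheque in envelope 3 | the presenter opened envelope 1) = (5/32) / (19/48) = 15/38.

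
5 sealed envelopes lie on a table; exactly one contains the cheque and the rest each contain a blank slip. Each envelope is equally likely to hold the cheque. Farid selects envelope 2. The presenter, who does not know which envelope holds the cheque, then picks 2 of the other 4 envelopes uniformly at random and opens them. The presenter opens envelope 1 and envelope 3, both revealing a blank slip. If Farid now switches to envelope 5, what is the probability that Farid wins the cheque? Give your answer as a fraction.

1/3

Because the presenter chose which envelopes to open without knowing where the cheque is, the choice is independent of the prize location. Learning that none of the 2 opened envelopes holds the cheque simply rules out those 2 locations and leaves the remaining 3 envelopes still equally likely by symmetry.
So P(the cheque in envelope 5) = 1/3.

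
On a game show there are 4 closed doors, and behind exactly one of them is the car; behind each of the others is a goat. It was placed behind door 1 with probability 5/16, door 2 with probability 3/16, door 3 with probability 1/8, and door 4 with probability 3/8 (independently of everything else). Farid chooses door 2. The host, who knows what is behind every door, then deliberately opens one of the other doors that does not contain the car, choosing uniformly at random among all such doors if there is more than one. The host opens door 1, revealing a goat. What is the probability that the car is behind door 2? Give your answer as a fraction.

1/5

Apply Bayes' rule, conditioning on where the car actually is.
If it is behind door 1 (prior 5/16): the host opened door 1, so this case is ruled out; weight (5/16)·0 = 0.
If it is behind door 2 (prior 3/16): the host has 3 equally likely choices, so probability 1/3; weight (3/16)·(1/3) = 1/16.
If it is behind door 3 (prior 1/8): the host has 2 equally likely choices, so probability 1/2; weight (1/8)·(1/2) = 1/16.
If it is behind door 4 (prior 3/8): the host has 2 equally likely choices, so probability 1/2; weight (3/8)·(1/2) = 3/16.
The weights sum to 5/16.
So P(the car behind door 2 | the host opened door 1) = (1/16) / (5/16) = 1/5.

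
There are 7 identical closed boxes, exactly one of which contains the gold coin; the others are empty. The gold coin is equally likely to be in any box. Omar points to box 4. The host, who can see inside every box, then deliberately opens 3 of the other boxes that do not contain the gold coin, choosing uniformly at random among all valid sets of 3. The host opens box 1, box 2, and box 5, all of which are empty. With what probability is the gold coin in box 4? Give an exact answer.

1/7

Apply Bayes' rule, conditioning on where the gold coin actually is.
If it is in any of boxes 1, 2, and 5 (prior 1/7 each): that box was opened and seen not to hold the prize — ruled out; weight (1/7)·0 = 0 each.
If it is in any of boxes 3, 6, and 7 (prior 1/7 each): the host has 10 equally likely choices, so probability 1/10; weight (1/7)·(1/10) = 1/70 each.
If it is in box 4 (prior 1/7): the host has 20 equally likely choices, so probability 1/20; weight (1/7)·(1/20) = 1/140.
The weights sum to 1/20.
So P(the gold coin in box 4 | the host opened box 1, box 2, and box 5) = (1/140) / (1/20) = 1/7.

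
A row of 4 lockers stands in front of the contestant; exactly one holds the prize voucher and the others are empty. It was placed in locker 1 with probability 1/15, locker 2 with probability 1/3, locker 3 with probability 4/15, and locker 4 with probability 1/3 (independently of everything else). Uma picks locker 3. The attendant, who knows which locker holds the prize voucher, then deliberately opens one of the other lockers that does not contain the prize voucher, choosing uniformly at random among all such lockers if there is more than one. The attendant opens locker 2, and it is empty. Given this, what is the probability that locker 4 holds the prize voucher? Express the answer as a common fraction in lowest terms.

15/26

Condition on the true location of the prize voucher.
If it is in locker 1 (prior 1/15): the attendant has 2 equally likely choices, so probability 1/2; weight (1/15)·(1/2) = 1/30.
If it is in locker 2 (prior 1/3): the attendant opened locker 2, so this case is ruled out; weight (1/3)·0 = 0.
If it is in locker 3 (prior 4/15): the attendant has 3 equally likely choices, so probability 1/3; weight (4/15)·(1/3) = 4/45.
If it is in locker 4 (prior 1/3): the attendant has 2 equally likely choices, so probability 1/2; weight (1/3)·(1/2) = 1/6.
The weights sum to 13/45.
So P(the prize voucher in locker 4 | the attendant opened locker 2) = (1/6) / (13/45) = 15/26.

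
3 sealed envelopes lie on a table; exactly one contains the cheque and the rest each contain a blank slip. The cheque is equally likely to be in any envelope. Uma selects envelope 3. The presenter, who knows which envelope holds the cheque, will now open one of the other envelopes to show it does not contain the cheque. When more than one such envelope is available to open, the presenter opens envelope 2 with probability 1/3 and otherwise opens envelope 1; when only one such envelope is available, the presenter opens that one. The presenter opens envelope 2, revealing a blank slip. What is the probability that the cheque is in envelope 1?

Apply Bayes' rule, conditioning on where the cheque actually is.
If it is in envelope 1 (prior 1/3): only envelope 2 is available, probability 1; weight (1/3)·1 = 1/3.
If it is in envelope 2 (prior 1/3): the presenter opened envelope 2, so this case is ruled out; weight (1/3)·0 = 0.
If it is in envelope 3 (prior 1/3): envelope 2 is available, opened with probability 1/3; weight (1/3)·(1/3) = 1/9.
The weights sum to 4/9.
So P(the cheque in envelope 1 | the presenter opened envelope 2) = (1/3) / (4/9) = 3/4.

3/4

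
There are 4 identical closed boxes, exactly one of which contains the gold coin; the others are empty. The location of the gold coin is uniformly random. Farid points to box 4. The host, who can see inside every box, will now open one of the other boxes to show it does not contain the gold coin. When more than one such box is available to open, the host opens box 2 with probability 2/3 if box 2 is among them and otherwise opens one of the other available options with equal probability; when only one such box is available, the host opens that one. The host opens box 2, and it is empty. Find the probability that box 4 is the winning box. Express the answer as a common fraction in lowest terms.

1/3

Apply Bayes' rule, conditioning on where the gold coin actually is.
If it is in any of boxes 1, 3, and 4 (prior 1/4 each): box 2 is available, opened with probability 2/3; weight (1/4)·(2/3) = 1/6 each.
If it is in box 2 (prior 1/4): the host opened box 2, so this case is ruled out; weight (1/4)·0 = 0.
The weights sum to 1/2.
So P(the gold coin in box 4 | the host opened box 2) = (1/6) / (1/2) = 1/3.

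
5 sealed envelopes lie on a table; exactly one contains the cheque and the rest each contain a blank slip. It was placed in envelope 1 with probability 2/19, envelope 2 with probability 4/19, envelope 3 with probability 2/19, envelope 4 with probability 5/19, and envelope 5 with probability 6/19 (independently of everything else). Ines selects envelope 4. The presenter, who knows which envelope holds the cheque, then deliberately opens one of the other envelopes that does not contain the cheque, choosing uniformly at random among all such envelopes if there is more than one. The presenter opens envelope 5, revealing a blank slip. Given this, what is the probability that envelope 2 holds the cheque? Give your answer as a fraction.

16/47

Condition on the true location of the cheque.
If it is in either of envelopes 1 and 3 (prior 2/19 each): the presenter has 3 equally likely choices, so probability 1/3; weight (2/19)·(1/3) = 2/57 each.
If it is in envelope 2 (prior 4/19): the presenter has 3 equally likely choices, so probability 1/3; weight (4/19)·(1/3) = 4/57.
If it is in envelope 4 (prior 5/19): the presenter has 4 equally likely choices, so probability 1/4; weight (5/19)·(1/4) = 5/76.
If it is in envelope 5 (prior 6/19): the presenter opened envelope 5, so this case is ruled out; weight (6/19)·0 = 0.
The weights sum to 47/228.
So P(the cheque in envelope 2 | the presenter opened envelope 5) = (4/57) / (47/228) = 16/47.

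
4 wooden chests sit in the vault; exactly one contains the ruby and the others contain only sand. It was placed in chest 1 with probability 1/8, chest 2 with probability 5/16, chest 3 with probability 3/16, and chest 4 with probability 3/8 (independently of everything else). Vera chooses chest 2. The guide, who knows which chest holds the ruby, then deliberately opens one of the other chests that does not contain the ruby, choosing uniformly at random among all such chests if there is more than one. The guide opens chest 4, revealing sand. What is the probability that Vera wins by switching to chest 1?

6/25

Condition on the true location of the ruby.
If it is in chest 1 (prior 1/8): the guide has 2 equally likely choices, so probability 1/2; weight (1/8)·(1/2) = 1/16.
If it is in chest 2 (prior 5/16): the guide has 3 equally likely choices, so probability 1/3; weight (5/16)·(1/3) = 5/48.
If it is in chest 3 (prior 3/16): the guide has 2 equally likely choices, so probability 1/2; weight (3/16)·(1/2) = 3/32.
If it is in chest 4 (prior 3/8): the guide opened chest 4, so this case is ruled out; weight (3/8)·0 = 0.
The weights sum to 25/96.
So P(the ruby in chest 1 | the guide opened chest 4) = (1/16) / (25/96) = 6/25.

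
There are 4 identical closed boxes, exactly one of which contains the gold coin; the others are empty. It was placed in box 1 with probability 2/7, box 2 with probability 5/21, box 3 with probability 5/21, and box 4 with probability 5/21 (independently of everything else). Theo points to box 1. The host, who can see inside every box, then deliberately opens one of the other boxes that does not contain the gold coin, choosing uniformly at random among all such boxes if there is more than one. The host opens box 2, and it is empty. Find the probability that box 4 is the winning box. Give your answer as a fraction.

Condition on the true location of the gold coin.
If it is in box 1 (prior 2/7): the host has 3 equally likely choices, so probability 1/3; weight (2/7)·(1/3) = 2/21.
If it is in box 2 (prior 5/21): the host opened box 2, so this case is ruled out; weight (5/21)·0 = 0.
If it is in either of boxes 3 and 4 (prior 5/21 each): the host has 2 equally likely choices, so probability 1/2; weight (5/21)·(1/2) = 5/42 each.
The weights sum to 1/3.
So P(the gold coin in box 4 | the host opened box 2) = (5/42) / (1/3) = 5/14.

5/14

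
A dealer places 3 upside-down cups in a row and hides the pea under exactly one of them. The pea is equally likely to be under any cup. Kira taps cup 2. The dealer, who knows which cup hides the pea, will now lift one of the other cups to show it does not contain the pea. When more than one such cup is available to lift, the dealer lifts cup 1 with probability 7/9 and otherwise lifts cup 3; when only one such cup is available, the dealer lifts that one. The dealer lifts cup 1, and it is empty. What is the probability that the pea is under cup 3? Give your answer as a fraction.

Apply Bayes' rule, conditioning on where the pea actually is.
If it is under cup 1 (prior 1/3): the dealer opened cup 1, so this case is ruled out; weight (1/3)·0 = 0.
If it is under cup 2 (prior 1/3): cup 1 is available, opened with probability 7/9; weight (1/3)·(7/9) = 7/27.
If it is under cup 3 (prior 1/3): only cup 1 is available, probability 1; weight (1/3)·1 = 1/3.
The weights sum to 16/27.
So P(the pea under cup 3 | the dealer opened cup 1) = (1/3) / (16/27) = 9/16.

9/16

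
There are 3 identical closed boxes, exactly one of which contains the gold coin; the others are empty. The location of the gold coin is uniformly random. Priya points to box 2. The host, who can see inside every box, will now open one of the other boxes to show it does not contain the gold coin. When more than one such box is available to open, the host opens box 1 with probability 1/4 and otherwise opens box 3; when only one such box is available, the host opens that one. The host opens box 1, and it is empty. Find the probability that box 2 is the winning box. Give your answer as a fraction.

Consider each possible location of the gold coin in turn.
If it is in box 1 (prior 1/3): the host opened box 1, so this case is ruled out; weight (1/3)·0 = 0.
If it is in box 2 (prior 1/3): box 1 is available, opened with probability 1/4; weight (1/3)·(1/4) = 1/12.
If it is in box 3 (prior 1/3): only box 1 is available, probability 1; weight (1/3)·1 = 1/3.
The weights sum to 5/12.
So P(the gold coin in box 2 | the host opened box 1) = (1/12) / (5/12) = 1/5.

1/5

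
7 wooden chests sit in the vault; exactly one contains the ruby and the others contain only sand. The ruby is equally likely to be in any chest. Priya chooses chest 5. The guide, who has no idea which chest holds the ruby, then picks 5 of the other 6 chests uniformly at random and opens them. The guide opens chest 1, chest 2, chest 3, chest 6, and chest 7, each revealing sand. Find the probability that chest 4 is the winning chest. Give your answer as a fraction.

Condition on the true location of the ruby.
If it is in any of chests 1, 2, 3, 6, and 7 (prior 1/7 each): that chest was opened and seen not to hold the prize — ruled out; weight (1/7)·0 = 0 each.
If it is in either of chests 4 and 5 (prior 1/7 each): the guide picks exactly this set with probability 1/6 regardless, and none is the prize; weight (1/7)·(1/6) = 1/42 each.
The weights sum to 1/21.
So P(the ruby in chest 4 | the guide opened chest 1, chest 2, chest 3, chest 6, and chest 7) = (1/42) / (1/21) = 1/2.

1/2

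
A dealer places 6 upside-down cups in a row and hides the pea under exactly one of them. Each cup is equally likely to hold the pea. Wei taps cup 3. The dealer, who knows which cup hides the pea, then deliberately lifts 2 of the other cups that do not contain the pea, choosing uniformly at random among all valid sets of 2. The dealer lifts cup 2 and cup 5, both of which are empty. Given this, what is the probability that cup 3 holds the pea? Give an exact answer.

Apply Bayes' rule, conditioning on where the pea actually is.
If it is under any of cups 1, 4, and 6 (prior 1/6 each): the dealer has 6 equally likely choices, so probability 1/6; weight (1/6)·(1/6) = 1/36 each.
If it is under either of cups 2 and 5 (prior 1/6 each): that cup was opened and seen not to hold the prize — ruled out; weight (1/6)·0 = 0 each.
If it is under cup 3 (prior 1/6): the dealer has 10 equally likely choices, so probability 1/10; weight (1/6)·(1/10) = 1/60.
The weights sum to 1/10.
So P(the pea under cup 3 | the dealer opened cup 2 and cup 5) = (1/60) / (1/10) = 1/6.

1/6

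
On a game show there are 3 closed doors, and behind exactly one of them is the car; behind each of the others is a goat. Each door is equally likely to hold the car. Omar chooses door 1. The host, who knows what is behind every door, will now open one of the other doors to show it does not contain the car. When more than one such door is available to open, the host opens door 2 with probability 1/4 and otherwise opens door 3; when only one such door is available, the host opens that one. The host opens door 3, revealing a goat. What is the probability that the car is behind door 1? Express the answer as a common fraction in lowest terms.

3/7

Apply Bayes' rule, conditioning on where the car actually is.
If it is behind door 1 (prior 1/3): door 2 is available but not opened, probability 3/4; weight (1/3)·(3/4) = 1/4.
If it is behind door 2 (prior 1/3): only door 3 is available, probability 1; weight (1/3)·1 = 1/3.
If it is behind door 3 (prior 1/3): the host opened door 3, so this case is ruled out; weight (1/3)·0 = 0.
The weights sum to 7/12.
So P(the car behind door 1 | the host opened door 3) = (1/4) / (7/12) = 3/7.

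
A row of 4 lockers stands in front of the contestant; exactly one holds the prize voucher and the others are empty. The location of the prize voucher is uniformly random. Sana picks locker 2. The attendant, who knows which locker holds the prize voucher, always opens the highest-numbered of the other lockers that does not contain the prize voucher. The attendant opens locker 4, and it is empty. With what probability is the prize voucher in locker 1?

Consider each possible location of the prize voucher in turn.
If it is in any of lockers 1, 2, and 3 (prior 1/4 each): locker 4 is the highest-numbered option available, probability 1; weight (1/4)·1 = 1/4 each.
If it is in locker 4 (prior 1/4): the attendant opened locker 4, so this case is ruled out; weight (1/4)·0 = 0.
The weights sum to 3/4.
So P(the prize voucher in locker 1 | the attendant opened locker 4) = (1/4) / (3/4) = 1/3.

1/3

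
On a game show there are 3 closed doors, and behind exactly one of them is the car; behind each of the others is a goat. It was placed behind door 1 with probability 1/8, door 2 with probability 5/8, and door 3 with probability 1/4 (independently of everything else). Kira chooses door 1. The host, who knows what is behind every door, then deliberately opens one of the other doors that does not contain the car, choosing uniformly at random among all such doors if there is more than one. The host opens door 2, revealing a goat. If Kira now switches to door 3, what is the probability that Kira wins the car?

Apply Bayes' rule, conditioning on where the car actually is.
If it is behind door 1 (prior 1/8): the host has 2 equally likely choices, so probability 1/2; weight (1/8)·(1/2) = 1/16.
If it is behind door 2 (prior 5/8): the host opened door 2, so this case is ruled out; weight (5/8)·0 = 0.
If it is behind door 3 (prior 1/4): the host has no choice, probability 1; weight (1/4)·1 = 1/4.
The weights sum to 5/16.
So P(the car behind door 3 | the host opened door 2) = (1/4) / (5/16) = 4/5.

4/5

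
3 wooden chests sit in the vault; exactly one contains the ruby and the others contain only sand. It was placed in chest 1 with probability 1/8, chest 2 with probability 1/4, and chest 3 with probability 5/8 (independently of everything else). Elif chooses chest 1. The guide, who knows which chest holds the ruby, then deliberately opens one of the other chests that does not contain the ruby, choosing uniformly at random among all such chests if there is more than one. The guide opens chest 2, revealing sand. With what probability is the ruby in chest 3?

10/11

Condition on the true location of the ruby.
If it is in chest 1 (prior 1/8): the guide has 2 equally likely choices, so probability 1/2; weight (1/8)·(1/2) = 1/16.
If it is in chest 2 (prior 1/4): the guide opened chest 2, so this case is ruled out; weight (1/4)·0 = 0.
If it is in chest 3 (prior 5/8): the guide has no choice, probability 1; weight (5/8)·1 = 5/8.
The weights sum to 11/16.
So P(the ruby in chest 3 | the guide opened chest 2) = (5/8) / (11/16) = 10/11.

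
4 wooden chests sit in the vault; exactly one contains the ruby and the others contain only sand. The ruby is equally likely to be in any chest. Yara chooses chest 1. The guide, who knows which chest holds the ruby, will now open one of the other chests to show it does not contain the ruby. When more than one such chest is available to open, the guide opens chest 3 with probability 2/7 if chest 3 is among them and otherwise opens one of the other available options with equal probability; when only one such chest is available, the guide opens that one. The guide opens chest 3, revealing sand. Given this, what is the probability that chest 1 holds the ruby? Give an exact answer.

1/3

Condition on the true location of the ruby.
If it is in any of chests 1, 2, and 4 (prior 1/4 each): chest 3 is available, opened with probability 2/7; weight (1/4)·(2/7) = 1/14 each.
If it is in chest 3 (prior 1/4): the guide opened chest 3, so this case is ruled out; weight (1/4)·0 = 0.
The weights sum to 3/14.
So P(the ruby in chest 1 | the guide opened chest 3) = (1/14) / (3/14) = 1/3.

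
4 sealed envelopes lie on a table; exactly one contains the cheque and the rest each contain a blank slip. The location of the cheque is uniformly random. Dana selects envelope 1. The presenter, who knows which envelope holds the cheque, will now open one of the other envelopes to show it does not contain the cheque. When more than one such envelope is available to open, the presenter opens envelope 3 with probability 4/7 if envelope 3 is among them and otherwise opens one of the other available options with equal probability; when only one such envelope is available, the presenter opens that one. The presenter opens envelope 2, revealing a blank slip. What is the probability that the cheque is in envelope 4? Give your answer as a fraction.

3/8

Consider each possible location of the cheque in turn.
If it is in envelope 1 (prior 1/4): envelope 3 is available but not opened; envelope 2 gets probability (1 − 4/7)/2 = 3/14; weight (1/4)·(3/14) = 3/56.
If it is in envelope 2 (prior 1/4): the presenter opened envelope 2, so this case is ruled out; weight (1/4)·0 = 0.
If it is in envelope 3 (prior 1/4): envelope 3 holds the prize so is unavailable; the presenter chooses uniformly among the 2 others, probability 1/2; weight (1/4)·(1/2) = 1/8.
If it is in envelope 4 (prior 1/4): envelope 3 is available but not opened, probability 3/7; weight (1/4)·(3/7) = 3/28.
The weights sum to 2/7.
So P(the cheque in envelope 4 | the presenter opened envelope 2) = (3/28) / (2/7) = 3/8.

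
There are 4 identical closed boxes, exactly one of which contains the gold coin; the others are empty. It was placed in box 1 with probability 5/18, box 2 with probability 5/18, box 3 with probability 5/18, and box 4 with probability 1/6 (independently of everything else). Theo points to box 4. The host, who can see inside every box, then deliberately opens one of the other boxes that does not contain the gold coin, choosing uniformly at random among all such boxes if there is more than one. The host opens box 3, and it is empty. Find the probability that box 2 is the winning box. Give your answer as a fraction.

5/12

Apply Bayes' rule, conditioning on where the gold coin actually is.
If it is in either of boxes 1 and 2 (prior 5/18 each): the host has 2 equally likely choices, so probability 1/2; weight (5/18)·(1/2) = 5/36 each.
If it is in box 3 (prior 5/18): the host opened box 3, so this case is ruled out; weight (5/18)·0 = 0.
If it is in box 4 (prior 1/6): the host has 3 equally likely choices, so probability 1/3; weight (1/6)·(1/3) = 1/18.
The weights sum to 1/3.
So P(the gold coin in box 2 | the host opened box 3) = (5/36) / (1/3) = 5/12.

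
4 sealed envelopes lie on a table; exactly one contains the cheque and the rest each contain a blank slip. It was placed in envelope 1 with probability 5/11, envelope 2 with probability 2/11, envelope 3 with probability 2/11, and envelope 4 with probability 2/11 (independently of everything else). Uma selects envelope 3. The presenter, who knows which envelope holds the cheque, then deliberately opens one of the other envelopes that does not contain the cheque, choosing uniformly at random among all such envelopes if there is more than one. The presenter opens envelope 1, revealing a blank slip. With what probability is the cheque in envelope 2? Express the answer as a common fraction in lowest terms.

3/8

Apply Bayes' rule, conditioning on where the cheque actually is.
If it is in envelope 1 (prior 5/11): the presenter opened envelope 1, so this case is ruled out; weight (5/11)·0 = 0.
If it is in either of envelopes 2 and 4 (prior 2/11 each): the presenter has 2 equally likely choices, so probability 1/2; weight (2/11)·(1/2) = 1/11 each.
If it is in envelope 3 (prior 2/11): the presenter has 3 equally likely choices, so probability 1/3; weight (2/11)·(1/3) = 2/33.
The weights sum to 8/33.
So P(the cheque in envelope 2 | the presenter opened envelope 1) = (1/11) / (8/33) = 3/8.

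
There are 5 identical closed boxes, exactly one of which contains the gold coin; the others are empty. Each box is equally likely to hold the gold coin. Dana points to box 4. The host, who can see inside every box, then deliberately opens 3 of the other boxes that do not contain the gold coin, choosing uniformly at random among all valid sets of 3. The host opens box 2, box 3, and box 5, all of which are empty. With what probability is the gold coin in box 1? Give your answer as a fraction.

Apply Bayes' rule, conditioning on where the gold coin actually is.
If it is in box 1 (prior 1/5): the host has no choice, probability 1; weight (1/5)·1 = 1/5.
If it is in any of boxes 2, 3, and 5 (prior 1/5 each): that box was opened and seen not to hold the prize — ruled out; weight (1/5)·0 = 0 each.
If it is in box 4 (prior 1/5): the host has 4 equally likely choices, so probability 1/4; weight (1/5)·(1/4) = 1/20.
The weights sum to 1/4.
So P(the gold coin in box 1 | the host opened box 2, box 3, and box 5) = (1/5) / (1/4) = 4/5.

4/5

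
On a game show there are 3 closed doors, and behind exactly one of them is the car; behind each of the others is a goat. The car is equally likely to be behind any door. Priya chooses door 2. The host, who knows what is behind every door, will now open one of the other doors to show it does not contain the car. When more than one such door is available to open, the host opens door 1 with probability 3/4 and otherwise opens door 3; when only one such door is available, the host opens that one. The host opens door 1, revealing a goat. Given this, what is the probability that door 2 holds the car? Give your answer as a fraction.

3/7

Apply Bayes' rule, conditioning on where the car actually is.
If it is behind door 1 (prior 1/3): the host opened door 1, so this case is ruled out; weight (1/3)·0 = 0.
If it is behind door 2 (prior 1/3): door 1 is available, opened with probability 3/4; weight (1/3)·(3/4) = 1/4.
If it is behind door 3 (prior 1/3): only door 1 is available, probability 1; weight (1/3)·1 = 1/3.
The weights sum to 7/12.
So P(the car behind door 2 | the host opened door 1) = (1/4) / (7/12) = 3/7.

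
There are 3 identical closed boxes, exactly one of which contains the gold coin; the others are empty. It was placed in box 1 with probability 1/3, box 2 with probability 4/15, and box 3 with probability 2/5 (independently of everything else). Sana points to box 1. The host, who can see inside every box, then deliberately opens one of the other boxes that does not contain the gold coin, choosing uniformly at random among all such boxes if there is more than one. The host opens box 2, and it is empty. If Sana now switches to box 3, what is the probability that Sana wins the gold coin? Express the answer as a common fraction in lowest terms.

Condition on the true location of the gold coin.
If it is in box 1 (prior 1/3): the host has 2 equally likely choices, so probability 1/2; weight (1/3)·(1/2) = 1/6.
If it is in box 2 (prior 4/15): the host opened box 2, so this case is ruled out; weight (4/15)·0 = 0.
If it is in box 3 (prior 2/5): the host has no choice, probability 1; weight (2/5)·1 = 2/5.
The weights sum to 17/30.
So P(the gold coin in box 3 | the host opened box 2) = (2/5) / (17/30) = 12/17.

12/17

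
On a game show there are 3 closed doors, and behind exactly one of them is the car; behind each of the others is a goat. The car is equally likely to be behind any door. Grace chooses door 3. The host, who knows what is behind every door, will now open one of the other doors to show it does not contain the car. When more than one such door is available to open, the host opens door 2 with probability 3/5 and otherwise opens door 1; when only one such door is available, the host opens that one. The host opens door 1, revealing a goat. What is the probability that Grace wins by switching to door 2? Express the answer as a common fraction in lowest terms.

5/7

Condition on the true location of the car.
If it is behind door 1 (prior 1/3): the host opened door 1, so this case is ruled out; weight (1/3)·0 = 0.
If it is behind door 2 (prior 1/3): only door 1 is available, probability 1; weight (1/3)·1 = 1/3.
If it is behind door 3 (prior 1/3): door 2 is available but not opened, probability 2/5; weight (1/3)·(2/5) = 2/15.
The weights sum to 7/15.
So P(the car behind door 2 | the host opened door 1) = (1/3) / (7/15) = 5/7.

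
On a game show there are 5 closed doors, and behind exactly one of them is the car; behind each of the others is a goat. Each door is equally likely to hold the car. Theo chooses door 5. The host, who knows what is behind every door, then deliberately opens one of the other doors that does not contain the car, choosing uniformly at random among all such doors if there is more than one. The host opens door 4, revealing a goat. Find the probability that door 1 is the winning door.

Condition on the true location of the car.
If it is behind any of doors 1, 2, and 3 (prior 1/5 each): the host has 3 equally likely choices, so probability 1/3; weight (1/5)·(1/3) = 1/15 each.
If it is behind door 4 (prior 1/5): the host opened door 4, so this case is ruled out; weight (1/5)·0 = 0.
If it is behind door 5 (prior 1/5): the host has 4 equally likely choices, so probability 1/4; weight (1/5)·(1/4) = 1/20.
The weights sum to 1/4.
So P(the car behind door 1 | the host opened door 4) = (1/15) / (1/4) = 4/15.

4/15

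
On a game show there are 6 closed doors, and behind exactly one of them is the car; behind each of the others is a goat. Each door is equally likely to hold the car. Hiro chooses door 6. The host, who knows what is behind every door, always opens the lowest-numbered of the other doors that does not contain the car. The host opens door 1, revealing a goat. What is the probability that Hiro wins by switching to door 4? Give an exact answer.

1/5

Consider each possible location of the car in turn.
If it is behind door 1 (prior 1/6): the host opened door 1, so this case is ruled out; weight (1/6)·0 = 0.
If it is behind any of doors 2, 3, 4, 5, and 6 (prior 1/6 each): door 1 is the lowest-numbered option available, probability 1; weight (1/6)·1 = 1/6 each.
The weights sum to 5/6.
So P(the car behind door 4 | the host opened door 1) = (1/6) / (5/6) = 1/5.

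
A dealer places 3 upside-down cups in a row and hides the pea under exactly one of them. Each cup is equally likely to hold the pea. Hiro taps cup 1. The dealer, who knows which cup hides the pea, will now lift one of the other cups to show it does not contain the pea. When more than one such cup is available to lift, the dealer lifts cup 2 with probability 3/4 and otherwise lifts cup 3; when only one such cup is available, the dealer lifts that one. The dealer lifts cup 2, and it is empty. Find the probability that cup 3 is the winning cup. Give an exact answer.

Condition on the true location of the pea.
If it is under cup 1 (prior 1/3): cup 2 is available, opened with probability 3/4; weight (1/3)·(3/4) = 1/4.
If it is under cup 2 (prior 1/3): the dealer opened cup 2, so this case is ruled out; weight (1/3)·0 = 0.
If it is under cup 3 (prior 1/3): only cup 2 is available, probability 1; weight (1/3)·1 = 1/3.
The weights sum to 7/12.
So P(the pea under cup 3 | the dealer opened cup 2) = (1/3) / (7/12) = 4/7.

4/7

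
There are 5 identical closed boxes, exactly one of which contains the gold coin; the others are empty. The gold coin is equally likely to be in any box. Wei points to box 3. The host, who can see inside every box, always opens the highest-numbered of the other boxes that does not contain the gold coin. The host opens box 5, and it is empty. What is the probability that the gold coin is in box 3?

1/4

Apply Bayes' rule, conditioning on where the gold coin actually is.
If it is in any of boxes 1, 2, 3, and 4 (prior 1/5 each): box 5 is the highest-numbered option available, probability 1; weight (1/5)·1 = 1/5 each.
If it is in box 5 (prior 1/5): the host opened box 5, so this case is ruled out; weight (1/5)·0 = 0.
The weights sum to 4/5.
So P(the gold coin in box 3 | the host opened box 5) = (1/5) / (4/5) = 1/4.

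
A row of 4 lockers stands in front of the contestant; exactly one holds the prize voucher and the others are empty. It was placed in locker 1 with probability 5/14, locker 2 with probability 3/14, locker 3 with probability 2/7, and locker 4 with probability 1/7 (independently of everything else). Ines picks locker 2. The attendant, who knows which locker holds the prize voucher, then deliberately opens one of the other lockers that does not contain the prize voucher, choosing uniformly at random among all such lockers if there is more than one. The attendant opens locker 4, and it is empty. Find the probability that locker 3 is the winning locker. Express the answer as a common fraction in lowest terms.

Apply Bayes' rule, conditioning on where the prize voucher actually is.
If it is in locker 1 (prior 5/14): the attendant has 2 equally likely choices, so probability 1/2; weight (5/14)·(1/2) = 5/28.
If it is in locker 2 (prior 3/14): the attendant has 3 equally likely choices, so probability 1/3; weight (3/14)·(1/3) = 1/14.
If it is in locker 3 (prior 2/7): the attendant has 2 equally likely choices, so probability 1/2; weight (2/7)·(1/2) = 1/7.
If it is in locker 4 (prior 1/7): the attendant opened locker 4, so this case is ruled out; weight (1/7)·0 = 0.
The weights sum to 11/28.
So P(the prize voucher in locker 3 | the attendant opened locker 4) = (1/7) / (11/28) = 4/11.

4/11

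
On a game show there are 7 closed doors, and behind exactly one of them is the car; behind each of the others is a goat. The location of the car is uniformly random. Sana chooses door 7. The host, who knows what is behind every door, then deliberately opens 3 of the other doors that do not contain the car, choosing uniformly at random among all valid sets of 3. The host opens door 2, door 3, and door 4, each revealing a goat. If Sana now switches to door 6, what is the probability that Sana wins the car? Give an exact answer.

2/7

Apply Bayes' rule, conditioning on where the car actually is.
If it is behind any of doors 1, 5, and 6 (prior 1/7 each): the host has 10 equally likely choices, so probability 1/10; weight (1/7)·(1/10) = 1/70 each.
If it is behind any of doors 2, 3, and 4 (prior 1/7 each): that door was opened and seen not to hold the prize — ruled out; weight (1/7)·0 = 0 each.
If it is behind door 7 (prior 1/7): the host has 20 equally likely choices, so probability 1/20; weight (1/7)·(1/20) = 1/140.
The weights sum to 1/20.
So P(the car behind door 6 | the host opened door 2, door 3, and door 4) = (1/70) / (1/20) = 2/7.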